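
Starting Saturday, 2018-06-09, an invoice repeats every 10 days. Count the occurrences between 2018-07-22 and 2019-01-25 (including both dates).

Occurrences land 10·i days after 2018-06-09 for i = 0, 1, 2, …
2018-07-22 is 43 days after the start; 43 ÷ 10 = 4 remainder 3; since the remainder is 3, round up to i = 5. First occurrence in the window: #6 on 2018-07-29 (5×10 = 50 days in).
2019-01-25 is 230 days after the start; 230 ÷ 10 = 23 remainder 0. Last occurrence in the window: #24 on 2019-01-25.
Occurrences #6 through #24: 19 in total.

19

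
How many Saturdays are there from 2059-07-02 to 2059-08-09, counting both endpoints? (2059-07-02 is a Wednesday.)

6

2059-07-02 is a Wednesday; the first Saturday on or after it is 2059-07-05 (3 days later).
From 2059-07-05 to 2059-08-09: 26 + 9 = 35 days (rest of July, August).
35 ÷ 7 = 5 full weeks with remainder 0, so 5 more Saturdays after the first → 6.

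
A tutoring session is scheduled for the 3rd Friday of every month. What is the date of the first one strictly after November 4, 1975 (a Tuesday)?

November 1975 starts on a Saturday; its first Friday is the 7th, so the 3rd Friday is the 21st — November 21, 1975.
November 21, 1975 is after November 4, 1975, so that is the next one.

November 21, 1975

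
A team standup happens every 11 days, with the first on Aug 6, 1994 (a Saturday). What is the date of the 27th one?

May 19, 1995

The 27th occurrence is 26 intervals after the first: 26 × 11 = 286 days after Aug 6, 1994.
Aug has 31 days — 25 days to the end of Aug leaves 261.
Sep has 30 days (231 left).
Oct has 31 days (200 left).
Nov has 30 days (170 left).
Dec has 31 days (139 left).
Jan has 31 days (108 left).
Feb has 28 days (80 left).
Mar has 31 days (49 left).
Apr has 30 days (19 left).
19 days into May → May 19, 1995.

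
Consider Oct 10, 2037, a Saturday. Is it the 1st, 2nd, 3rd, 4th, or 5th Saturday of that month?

2nd

Day 10 falls in week ⌈10/7⌉ of the month.
Days 1–7 hold the 1st Saturday, 8–14 the 2nd, 15–21 the 3rd, 22–28 the 4th, 29–31 the 5th.
10 is in the range for the 2nd.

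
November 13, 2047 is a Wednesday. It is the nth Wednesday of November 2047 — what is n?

2nd

Day 13 falls in week ⌈13/7⌉ of the month.
Days 1–7 hold the 1st Wednesday, 8–14 the 2nd, 15–21 the 3rd, 22–28 the 4th, 29–31 the 5th.
13 is in the range for the 2nd.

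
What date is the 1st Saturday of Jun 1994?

The first Saturday of Jun 1994 is Jun 4.

Jun 4, 1994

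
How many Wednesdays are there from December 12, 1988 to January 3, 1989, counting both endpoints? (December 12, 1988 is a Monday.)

3

December 12, 1988 is a Monday; the first Wednesday on or after it is December 14, 1988 (2 days later).
From December 14, 1988 to January 3, 1989: 17 + 3 = 20 days (rest of December, January).
20 ÷ 7 = 2 full weeks with remainder 6, so 2 more Wednesdays after the first → 3.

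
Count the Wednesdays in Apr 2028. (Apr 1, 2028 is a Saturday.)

Apr 1, 2028 is a Saturday; the first Wednesday on or after it is Apr 5, 2028 (4 days later).
From Apr 5, 2028 to Apr 30, 2028 is 30 − 5 = 25 days.
25 ÷ 7 = 3 full weeks with remainder 4, so 3 more Wednesdays after the first → 4.

4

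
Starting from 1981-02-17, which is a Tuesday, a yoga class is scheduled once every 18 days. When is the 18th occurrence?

1981-12-20

The 18th occurrence is 17 intervals after the first: 17 × 18 = 306 days after 1981-02-17.
February has 28 days — 11 days to the end of February leaves 295.
March has 31 days (264 left).
April has 30 days (234 left).
May has 31 days (203 left).
June has 30 days (173 left).
July has 31 days (142 left).
August has 31 days (111 left).
September has 30 days (81 left).
October has 31 days (50 left).
November has 30 days (20 left).
20 days into December → 1981-12-20.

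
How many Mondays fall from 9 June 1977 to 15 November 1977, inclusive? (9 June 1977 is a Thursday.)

9 June 1977 is a Thursday; the first Monday on or after it is 13 June 1977 (4 days later).
From 13 June 1977 to 15 November 1977: 17 + 31 + 31 + 30 + 31 + 15 = 155 days (rest of June, July, August, September, October, November).
155 ÷ 7 = 22 full weeks with remainder 1, so 22 more Mondays after the first → 23.

23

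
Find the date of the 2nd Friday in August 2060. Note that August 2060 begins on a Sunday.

2060-08-13

August 2060 begins on a Sunday, so the first Friday is August 6 (5 days later).
The 2nd Friday is 1 weeks later: 6 + 7 = 13.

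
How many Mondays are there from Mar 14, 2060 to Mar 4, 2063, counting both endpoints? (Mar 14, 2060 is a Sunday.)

155

Mar 14, 2060 is a Sunday; the first Monday on or after it is Mar 15, 2060 (1 day later).
From Mar 15, 2060 to Mar 4, 2063: 291 + 365 + 365 + 63 = 1084 days (rest of 2060, 2061, 2062, to Mar 4, 2063 in 2063).
1084 ÷ 7 = 154 full weeks with remainder 6, so 154 more Mondays after the first → 155.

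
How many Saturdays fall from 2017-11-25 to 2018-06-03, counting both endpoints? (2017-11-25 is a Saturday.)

2017-11-25 is a Saturday; the first Saturday on or after it is 2017-11-25.
From 2017-11-25 to 2018-06-03: 5 + 31 + 31 + 28 + 31 + 30 + 31 + 3 = 190 days (rest of November, December, January, February, March, April, May, June).
190 ÷ 7 = 27 full weeks with remainder 1, so 27 more Saturdays after the first → 28.

28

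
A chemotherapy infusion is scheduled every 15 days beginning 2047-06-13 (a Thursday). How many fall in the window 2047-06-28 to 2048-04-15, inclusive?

Occurrences land 15·i days after 2047-06-13 for i = 0, 1, 2, …
2047-06-28 is 15 days after the start; 15 ÷ 15 = 1 remainder 0. First occurrence in the window: #2 on 2047-06-28 (1×15 = 15 days in).
2048-04-15 is 307 days after the start; 307 ÷ 15 = 20 remainder 7. Last occurrence in the window: #21 on 2048-04-08.
Occurrences #2 through #21: 20 in total.

20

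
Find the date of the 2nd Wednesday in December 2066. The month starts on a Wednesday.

December 2066 begins on a Wednesday, so the first Wednesday is December 1.
The 2nd Wednesday is 1 weeks later: 1 + 7 = 8.

8 December 2066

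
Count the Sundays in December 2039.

December 1, 2039 is a Thursday; the first Sunday on or after it is December 4, 2039 (3 days later).
From December 4, 2039 to December 31, 2039 is 31 − 4 = 27 days.
27 ÷ 7 = 3 full weeks with remainder 6, so 3 more Sundays after the first → 4.

4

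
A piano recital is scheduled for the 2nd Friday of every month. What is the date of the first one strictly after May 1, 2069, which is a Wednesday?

May 2069 starts on a Wednesday; its first Friday is the 3rd, so the 2nd Friday is the 10th — May 10, 2069.
May 10, 2069 is after May 1, 2069, so that is the next one.

May 10, 2069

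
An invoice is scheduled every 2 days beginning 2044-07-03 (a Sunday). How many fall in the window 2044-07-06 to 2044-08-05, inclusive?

Occurrences land 2·i days after 2044-07-03 for i = 0, 1, 2, …
2044-07-06 is 3 days after the start; 3 ÷ 2 = 1 remainder 1; since the remainder is 1, round up to i = 2. First occurrence in the window: #3 on 2044-07-07 (2×2 = 4 days in).
2044-08-05 is 33 days after the start; 33 ÷ 2 = 16 remainder 1. Last occurrence in the window: #17 on 2044-08-04.
Occurrences #3 through #17: 15 in total.

15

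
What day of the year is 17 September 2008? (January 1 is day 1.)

Days in months before September: 31 + 29 + 31 + 30 + 31 + 30 + 31 + 31 = 244.
Plus 17 days into September → day 261.

261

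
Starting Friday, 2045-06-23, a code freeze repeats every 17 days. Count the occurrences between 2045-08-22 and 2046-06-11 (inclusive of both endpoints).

Occurrences land 17·i days after 2045-06-23 for i = 0, 1, 2, …
2045-08-22 is 60 days after the start; 60 ÷ 17 = 3 remainder 9; since the remainder is 9, round up to i = 4. First occurrence in the window: #5 on 2045-08-30 (4×17 = 68 days in).
2046-06-11 is 353 days after the start; 353 ÷ 17 = 20 remainder 13. Last occurrence in the window: #21 on 2046-05-29.
Occurrences #5 through #21: 17 in total.

17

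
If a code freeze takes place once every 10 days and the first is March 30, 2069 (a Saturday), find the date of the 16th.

August 27, 2069

The 16th occurrence is 15 intervals after the first: 15 × 10 = 150 days after March 30, 2069.
March has 31 days — 1 day to the end of March leaves 149.
April has 30 days (119 left).
May has 31 days (88 left).
June has 30 days (58 left).
July has 31 days (27 left).
27 days into August → August 27, 2069.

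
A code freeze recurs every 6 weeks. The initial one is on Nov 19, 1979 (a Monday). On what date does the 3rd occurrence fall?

The 3rd occurrence is 2 intervals after the first: 2 × 42 = 84 days after Nov 19, 1979.
Nov has 30 days — 11 days to the end of Nov leaves 73.
Dec has 31 days (42 left).
Jan has 31 days (11 left).
11 days into Feb → Feb 11, 1980.

Feb 11, 1980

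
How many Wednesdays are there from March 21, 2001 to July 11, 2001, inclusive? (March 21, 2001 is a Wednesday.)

17

March 21, 2001 is a Wednesday; the first Wednesday on or after it is March 21, 2001.
From March 21, 2001 to July 11, 2001: 10 + 30 + 31 + 30 + 11 = 112 days (rest of March, April, May, June, July).
112 ÷ 7 = 16 full weeks with remainder 0, so 16 more Wednesdays after the first → 17.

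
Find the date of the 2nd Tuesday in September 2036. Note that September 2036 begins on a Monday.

September 2036 begins on a Monday, so the first Tuesday is September 2 (1 day later).
The 2nd Tuesday is 1 weeks later: 2 + 7 = 9.

9 September 2036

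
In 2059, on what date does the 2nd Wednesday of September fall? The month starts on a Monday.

September 10, 2059

September 2059 begins on a Monday, so the first Wednesday is September 3 (2 days later).
The 2nd Wednesday is 1 weeks later: 3 + 7 = 10.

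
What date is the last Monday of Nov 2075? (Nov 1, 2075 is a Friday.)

Nov 2075 begins on a Friday, so the first Monday is Nov 4 (3 days later).
Nov 2075 has 30 days. Adding weeks: 4, 11, 18, 25 — the last one ≤ 30 is the 25th.

Nov 25, 2075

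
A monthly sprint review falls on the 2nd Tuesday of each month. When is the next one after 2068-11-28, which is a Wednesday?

November 2068 starts on a Thursday; its first Tuesday is the 6th, so the 2nd Tuesday is the 13th — 2068-11-13.
That is not after 2068-11-28, so look at December 2068.
December 2068 starts on a Saturday; its first Tuesday is the 4th, so the 2nd Tuesday is the 11th — 2068-12-11.

2068-12-11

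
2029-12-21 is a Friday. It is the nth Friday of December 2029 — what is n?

3rd

Day 21 falls in week ⌈21/7⌉ of the month.
Days 1–7 hold the 1st Friday, 8–14 the 2nd, 15–21 the 3rd, 22–28 the 4th, 29–31 the 5th.
21 is in the range for the 3rd.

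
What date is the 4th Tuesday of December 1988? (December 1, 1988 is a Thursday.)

December 1988 begins on a Thursday, so the first Tuesday is December 6 (5 days later).
The 4th Tuesday is 3 weeks later: 6 + 21 = 27.

27 December 1988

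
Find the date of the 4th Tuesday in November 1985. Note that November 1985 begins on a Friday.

November 1985 begins on a Friday, so the first Tuesday is November 5 (4 days later).
The 4th Tuesday is 3 weeks later: 5 + 21 = 26.

1985-11-26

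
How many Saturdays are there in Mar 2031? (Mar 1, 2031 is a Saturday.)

Mar 1, 2031 is a Saturday; the first Saturday on or after it is Mar 1, 2031.
From Mar 1, 2031 to Mar 31, 2031 is 31 − 1 = 30 days.
30 ÷ 7 = 4 full weeks with remainder 2, so 4 more Saturdays after the first → 5.

5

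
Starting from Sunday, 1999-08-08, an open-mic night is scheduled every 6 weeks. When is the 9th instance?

2000-07-09

The 9th occurrence is 8 intervals after the first: 8 × 42 = 336 days after 1999-08-08.
August has 31 days — 23 days to the end of August leaves 313.
September has 30 days (283 left).
October has 31 days (252 left).
November has 30 days (222 left).
December has 31 days (191 left).
January has 31 days (160 left).
February has 29 days (131 left).
March has 31 days (100 left).
April has 30 days (70 left).
May has 31 days (39 left).
June has 30 days (9 left).
9 days into July → 2000-07-09.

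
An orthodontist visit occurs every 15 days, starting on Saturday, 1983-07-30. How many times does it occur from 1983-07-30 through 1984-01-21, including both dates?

Occurrences land 15·i days after 1983-07-30 for i = 0, 1, 2, …
The window opens on the start date, so the first occurrence inside is #1 on 1983-07-30.
1984-01-21 is 175 days after the start; 175 ÷ 15 = 11 remainder 10. Last occurrence in the window: #12 on 1984-01-11.
Occurrences #1 through #12: 12 in total.

12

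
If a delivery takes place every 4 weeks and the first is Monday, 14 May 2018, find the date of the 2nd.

11 June 2018

The 2nd occurrence is 1 interval after the first: 1 × 28 = 28 days after 14 May 2018.
May has 31 days — 17 days to the end of May leaves 11.
11 days into June → 11 June 2018.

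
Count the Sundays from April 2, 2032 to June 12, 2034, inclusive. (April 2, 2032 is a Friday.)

April 2, 2032 is a Friday; the first Sunday on or after it is April 4, 2032 (2 days later).
From April 4, 2032 to June 12, 2034: 271 + 365 + 163 = 799 days (rest of 2032, 2033, to June 12, 2034 in 2034).
799 ÷ 7 = 114 full weeks with remainder 1, so 114 more Sundays after the first → 115.

115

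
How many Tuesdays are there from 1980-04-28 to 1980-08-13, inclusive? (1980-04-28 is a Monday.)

1980-04-28 is a Monday; the first Tuesday on or after it is 1980-04-29 (1 day later).
From 1980-04-29 to 1980-08-13: 1 + 31 + 30 + 31 + 13 = 106 days (rest of April, May, June, July, August).
106 ÷ 7 = 15 full weeks with remainder 1, so 15 more Tuesdays after the first → 16.

16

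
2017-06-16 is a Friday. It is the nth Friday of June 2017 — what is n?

3rd

Day 16 falls in week ⌈16/7⌉ of the month.
Days 1–7 hold the 1st Friday, 8–14 the 2nd, 15–21 the 3rd, 22–28 the 4th, 29–31 the 5th.
16 is in the range for the 3rd.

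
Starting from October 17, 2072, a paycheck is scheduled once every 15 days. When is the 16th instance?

The 16th occurrence is 15 intervals after the first: 15 × 15 = 225 days after October 17, 2072.
October has 31 days — 14 days to the end of October leaves 211.
November has 30 days (181 left).
December has 31 days (150 left).
January has 31 days (119 left).
February has 28 days (91 left).
March has 31 days (60 left).
April has 30 days (30 left).
30 days into May → May 30, 2073.

May 30, 2073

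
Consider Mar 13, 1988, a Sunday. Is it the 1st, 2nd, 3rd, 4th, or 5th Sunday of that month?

Day 13 falls in week ⌈13/7⌉ of the month.
Days 1–7 hold the 1st Sunday, 8–14 the 2nd, 15–21 the 3rd, 22–28 the 4th, 29–31 the 5th.
13 is in the range for the 2nd.

2nd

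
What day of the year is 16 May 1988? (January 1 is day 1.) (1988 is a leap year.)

Days in months before May: 31 + 29 + 31 + 30 = 121.
Plus 16 days into May → day 137.

137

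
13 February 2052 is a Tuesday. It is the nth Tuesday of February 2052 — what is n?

Day 13 falls in week ⌈13/7⌉ of the month.
Days 1–7 hold the 1st Tuesday, 8–14 the 2nd, 15–21 the 3rd, 22–28 the 4th, 29–31 the 5th.
13 is in the range for the 2nd.

2nd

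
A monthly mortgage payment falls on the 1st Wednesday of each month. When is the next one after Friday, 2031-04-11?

April 2031 starts on a Tuesday, so its 1st Wednesday is 2031-04-02 (1 day in).
That is not after 2031-04-11, so look at May 2031.
May 2031 starts on a Thursday, so its 1st Wednesday is 2031-05-07 (6 days in).

2031-05-07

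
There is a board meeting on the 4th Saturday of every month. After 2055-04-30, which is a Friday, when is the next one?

2055-05-22

April 2055 starts on a Thursday; its first Saturday is the 3rd, so the 4th Saturday is the 24th — 2055-04-24.
That is not after 2055-04-30, so look at May 2055.
May 2055 starts on a Saturday; its first Saturday is the 1st, so the 4th Saturday is the 22nd — 2055-05-22.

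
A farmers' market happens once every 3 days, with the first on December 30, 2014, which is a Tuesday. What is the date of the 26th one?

March 15, 2015

The 26th occurrence is 25 intervals after the first: 25 × 3 = 75 days after December 30, 2014.
December has 31 days — 1 day to the end of December leaves 74.
January has 31 days (43 left).
February has 28 days (15 left).
15 days into March → March 15, 2015.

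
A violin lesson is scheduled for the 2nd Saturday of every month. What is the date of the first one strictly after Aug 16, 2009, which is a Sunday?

Sep 12, 2009

Aug 2009 starts on a Saturday; its first Saturday is the 1st, so the 2nd Saturday is the 8th — Aug 8, 2009.
That is not after Aug 16, 2009, so look at Sep 2009.
Sep 2009 starts on a Tuesday; its first Saturday is the 5th, so the 2nd Saturday is the 12th — Sep 12, 2009.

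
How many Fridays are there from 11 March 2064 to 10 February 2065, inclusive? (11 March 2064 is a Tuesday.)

48

11 March 2064 is a Tuesday; the first Friday on or after it is 14 March 2064 (3 days later).
From 14 March 2064 to 10 February 2065: 292 + 41 = 333 days (rest of 2064, to 10 February 2065 in 2065).
333 ÷ 7 = 47 full weeks with remainder 4, so 47 more Fridays after the first → 48.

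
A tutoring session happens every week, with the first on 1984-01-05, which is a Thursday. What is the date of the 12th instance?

1984-03-22

The 12th occurrence is 11 intervals after the first: 11 × 7 = 77 days after 1984-01-05.
January has 31 days — 26 days to the end of January leaves 51.
February has 29 days (22 left).
22 days into March → 1984-03-22.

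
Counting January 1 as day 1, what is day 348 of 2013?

14 December 2013

January has 31 days (348 − 31 = 317 remain).
February has 28 days (317 − 28 = 289 remain).
March has 31 days (289 − 31 = 258 remain).
April has 30 days (258 − 30 = 228 remain).
May has 31 days (228 − 31 = 197 remain).
June has 30 days (197 − 30 = 167 remain).
July has 31 days (167 − 31 = 136 remain).
August has 31 days (136 − 31 = 105 remain).
September has 30 days (105 − 30 = 75 remain).
October has 31 days (75 − 31 = 44 remain).
November has 30 days (44 − 30 = 14 remain).
14 into December → December 14.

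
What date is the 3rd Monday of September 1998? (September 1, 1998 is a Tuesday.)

September 1998 begins on a Tuesday, so the first Monday is September 7 (6 days later).
The 3rd Monday is 2 weeks later: 7 + 14 = 21.

21 September 1998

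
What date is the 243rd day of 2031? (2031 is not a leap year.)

January has 31 days (243 − 31 = 212 remain).
February has 28 days (212 − 28 = 184 remain).
March has 31 days (184 − 31 = 153 remain).
April has 30 days (153 − 30 = 123 remain).
May has 31 days (123 − 31 = 92 remain).
June has 30 days (92 − 30 = 62 remain).
July has 31 days (62 − 31 = 31 remain).
31 into August → August 31.

31 August 2031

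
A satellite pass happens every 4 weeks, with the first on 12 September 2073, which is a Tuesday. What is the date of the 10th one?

22 May 2074

The 10th occurrence is 9 intervals after the first: 9 × 28 = 252 days after 12 September 2073.
September has 30 days — 18 days to the end of September leaves 234.
October has 31 days (203 left).
November has 30 days (173 left).
December has 31 days (142 left).
January has 31 days (111 left).
February has 28 days (83 left).
March has 31 days (52 left).
April has 30 days (22 left).
22 days into May → 22 May 2074.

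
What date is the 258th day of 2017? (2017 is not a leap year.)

Jan has 31 days (258 − 31 = 227 remain).
Feb has 28 days (227 − 28 = 199 remain).
Mar has 31 days (199 − 31 = 168 remain).
Apr has 30 days (168 − 30 = 138 remain).
May has 31 days (138 − 31 = 107 remain).
Jun has 30 days (107 − 30 = 77 remain).
Jul has 31 days (77 − 31 = 46 remain).
Aug has 31 days (46 − 31 = 15 remain).
15 into Sep → Sep 15.

Sep 15, 2017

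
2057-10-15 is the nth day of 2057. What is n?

Days in months before October: 31 + 28 + 31 + 30 + 31 + 30 + 31 + 31 + 30 = 273.
Plus 15 days into October → day 288.

288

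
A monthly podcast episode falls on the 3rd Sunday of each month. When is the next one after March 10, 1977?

March 20, 1977

March 1977 starts on a Tuesday; its first Sunday is the 6th, so the 3rd Sunday is the 20th — March 20, 1977.
March 20, 1977 is after March 10, 1977, so that is the next one.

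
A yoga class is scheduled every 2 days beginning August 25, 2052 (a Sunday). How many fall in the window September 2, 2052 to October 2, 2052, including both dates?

16

Occurrences land 2·i days after August 25, 2052 for i = 0, 1, 2, …
September 2, 2052 is 8 days after the start; 8 ÷ 2 = 4 remainder 0. First occurrence in the window: #5 on September 2, 2052 (4×2 = 8 days in).
October 2, 2052 is 38 days after the start; 38 ÷ 2 = 19 remainder 0. Last occurrence in the window: #20 on October 2, 2052.
Occurrences #5 through #20: 16 in total.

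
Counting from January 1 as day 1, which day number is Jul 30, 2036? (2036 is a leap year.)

212

Days in months before Jul: 31 + 29 + 31 + 30 + 31 + 30 = 182.
Plus 30 days into Jul → day 212.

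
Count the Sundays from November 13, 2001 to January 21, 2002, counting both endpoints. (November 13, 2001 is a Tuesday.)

November 13, 2001 is a Tuesday; the first Sunday on or after it is November 18, 2001 (5 days later).
From November 18, 2001 to January 21, 2002: 12 + 31 + 21 = 64 days (rest of November, December, January).
64 ÷ 7 = 9 full weeks with remainder 1, so 9 more Sundays after the first → 10.

10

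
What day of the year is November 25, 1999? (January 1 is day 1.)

Days in months before November: 31 + 28 + 31 + 30 + 31 + 30 + 31 + 31 + 30 + 31 = 304.
Plus 25 days into November → day 329.

329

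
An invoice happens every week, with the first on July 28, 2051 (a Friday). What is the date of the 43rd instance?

The 43rd occurrence is 42 intervals after the first: 42 × 7 = 294 days after July 28, 2051.
July has 31 days — 3 days to the end of July leaves 291.
August has 31 days (260 left).
September has 30 days (230 left).
October has 31 days (199 left).
November has 30 days (169 left).
December has 31 days (138 left).
January has 31 days (107 left).
February has 29 days (78 left).
March has 31 days (47 left).
April has 30 days (17 left).
17 days into May → May 17, 2052.

May 17, 2052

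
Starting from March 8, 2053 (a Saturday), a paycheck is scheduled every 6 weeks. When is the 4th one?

July 12, 2053

The 4th occurrence is 3 intervals after the first: 3 × 42 = 126 days after March 8, 2053.
March has 31 days — 23 days to the end of March leaves 103.
April has 30 days (73 left).
May has 31 days (42 left).
June has 30 days (12 left).
12 days into July → July 12, 2053.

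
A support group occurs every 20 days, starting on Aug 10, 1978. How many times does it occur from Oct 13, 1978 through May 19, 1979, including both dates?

Occurrences land 20·i days after Aug 10, 1978 for i = 0, 1, 2, …
Oct 13, 1978 is 64 days after the start; 64 ÷ 20 = 3 remainder 4; since the remainder is 4, round up to i = 4. First occurrence in the window: #5 on Oct 29, 1978 (4×20 = 80 days in).
May 19, 1979 is 282 days after the start; 282 ÷ 20 = 14 remainder 2. Last occurrence in the window: #15 on May 17, 1979.
Occurrences #5 through #15: 11 in total.

11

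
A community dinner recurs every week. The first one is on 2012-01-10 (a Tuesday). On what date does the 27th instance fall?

The 27th occurrence is 26 intervals after the first: 26 × 7 = 182 days after 2012-01-10.
January has 31 days — 21 days to the end of January leaves 161.
February has 29 days (132 left).
March has 31 days (101 left).
April has 30 days (71 left).
May has 31 days (40 left).
June has 30 days (10 left).
10 days into July → 2012-07-10.

2012-07-10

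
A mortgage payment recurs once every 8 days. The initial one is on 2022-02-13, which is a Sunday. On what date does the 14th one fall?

2022-05-28

The 14th occurrence is 13 intervals after the first: 13 × 8 = 104 days after 2022-02-13.
February has 28 days — 15 days to the end of February leaves 89.
March has 31 days (58 left).
April has 30 days (28 left).
28 days into May → 2022-05-28.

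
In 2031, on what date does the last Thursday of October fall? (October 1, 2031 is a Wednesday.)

October 2031 begins on a Wednesday, so the first Thursday is October 2 (1 day later).
October 2031 has 31 days. Adding weeks: 2, 9, 16, 23, 30 — the last one ≤ 31 is the 30th.

October 30, 2031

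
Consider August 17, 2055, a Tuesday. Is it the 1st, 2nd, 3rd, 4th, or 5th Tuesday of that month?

3rd

Day 17 falls in week ⌈17/7⌉ of the month.
Days 1–7 hold the 1st Tuesday, 8–14 the 2nd, 15–21 the 3rd, 22–28 the 4th, 29–31 the 5th.
17 is in the range for the 3rd.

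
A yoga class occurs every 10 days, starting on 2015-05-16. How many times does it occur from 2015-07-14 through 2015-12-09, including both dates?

Occurrences land 10·i days after 2015-05-16 for i = 0, 1, 2, …
2015-07-14 is 59 days after the start; 59 ÷ 10 = 5 remainder 9; since the remainder is 9, round up to i = 6. First occurrence in the window: #7 on 2015-07-15 (6×10 = 60 days in).
2015-12-09 is 207 days after the start; 207 ÷ 10 = 20 remainder 7. Last occurrence in the window: #21 on 2015-12-02.
Occurrences #7 through #21: 15 in total.

15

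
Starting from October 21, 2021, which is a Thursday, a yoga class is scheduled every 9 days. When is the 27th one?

The 27th occurrence is 26 intervals after the first: 26 × 9 = 234 days after October 21, 2021.
October has 31 days — 10 days to the end of October leaves 224.
November has 30 days (194 left).
December has 31 days (163 left).
January has 31 days (132 left).
February has 28 days (104 left).
March has 31 days (73 left).
April has 30 days (43 left).
May has 31 days (12 left).
12 days into June → June 12, 2022.

June 12, 2022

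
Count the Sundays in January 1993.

1993-01-01 is a Friday; the first Sunday on or after it is 1993-01-03 (2 days later).
From 1993-01-03 to 1993-01-31 is 31 − 3 = 28 days.
28 ÷ 7 = 4 full weeks with remainder 0, so 4 more Sundays after the first → 5.

5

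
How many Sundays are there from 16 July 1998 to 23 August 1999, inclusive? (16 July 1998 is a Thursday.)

16 July 1998 is a Thursday; the first Sunday on or after it is 19 July 1998 (3 days later).
From 19 July 1998 to 23 August 1999: 165 + 235 = 400 days (rest of 1998, to 23 August 1999 in 1999).
400 ÷ 7 = 57 full weeks with remainder 1, so 57 more Sundays after the first → 58.

58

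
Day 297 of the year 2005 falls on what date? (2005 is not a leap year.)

January has 31 days (297 − 31 = 266 remain).
February has 28 days (266 − 28 = 238 remain).
March has 31 days (238 − 31 = 207 remain).
April has 30 days (207 − 30 = 177 remain).
May has 31 days (177 − 31 = 146 remain).
June has 30 days (146 − 30 = 116 remain).
July has 31 days (116 − 31 = 85 remain).
August has 31 days (85 − 31 = 54 remain).
September has 30 days (54 − 30 = 24 remain).
24 into October → October 24.

2005-10-24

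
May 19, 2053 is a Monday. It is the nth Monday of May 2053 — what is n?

3rd

Day 19 falls in week ⌈19/7⌉ of the month.
Days 1–7 hold the 1st Monday, 8–14 the 2nd, 15–21 the 3rd, 22–28 the 4th, 29–31 the 5th.
19 is in the range for the 3rd.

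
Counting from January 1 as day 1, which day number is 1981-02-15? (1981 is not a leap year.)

46

Days in months before February: 31 = 31.
Plus 15 days into February → day 46.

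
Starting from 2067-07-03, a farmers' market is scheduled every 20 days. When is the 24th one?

The 24th occurrence is 23 intervals after the first: 23 × 20 = 460 days after 2067-07-03.
July has 31 days — 28 days to the end of July leaves 432.
From end of July to end of 2067 is 153 days (279 left).
January has 31 days (248 left).
February has 29 days (219 left).
March has 31 days (188 left).
April has 30 days (158 left).
May has 31 days (127 left).
June has 30 days (97 left).
July has 31 days (66 left).
August has 31 days (35 left).
September has 30 days (5 left).
5 days into October → 2068-10-05.

2068-10-05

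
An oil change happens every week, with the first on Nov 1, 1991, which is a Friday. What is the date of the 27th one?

May 1, 1992

The 27th occurrence is 26 intervals after the first: 26 × 7 = 182 days after Nov 1, 1991.
Nov has 30 days — 29 days to the end of Nov leaves 153.
Dec has 31 days (122 left).
Jan has 31 days (91 left).
Feb has 29 days (62 left).
Mar has 31 days (31 left).
Apr has 30 days (1 left).
1 day into May → May 1, 1992.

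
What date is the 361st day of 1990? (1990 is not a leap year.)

Jan has 31 days (361 − 31 = 330 remain).
Feb has 28 days (330 − 28 = 302 remain).
Mar has 31 days (302 − 31 = 271 remain).
Apr has 30 days (271 − 30 = 241 remain).
May has 31 days (241 − 31 = 210 remain).
Jun has 30 days (210 − 30 = 180 remain).
Jul has 31 days (180 − 31 = 149 remain).
Aug has 31 days (149 − 31 = 118 remain).
Sep has 30 days (118 − 30 = 88 remain).
Oct has 31 days (88 − 31 = 57 remain).
Nov has 30 days (57 − 30 = 27 remain).
27 into Dec → Dec 27.

Dec 27, 1990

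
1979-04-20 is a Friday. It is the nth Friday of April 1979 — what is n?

Day 20 falls in week ⌈20/7⌉ of the month.
Days 1–7 hold the 1st Friday, 8–14 the 2nd, 15–21 the 3rd, 22–28 the 4th, 29–31 the 5th.
20 is in the range for the 3rd.

3rd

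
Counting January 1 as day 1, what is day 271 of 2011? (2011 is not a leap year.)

Sep 28, 2011

Jan has 31 days (271 − 31 = 240 remain).
Feb has 28 days (240 − 28 = 212 remain).
Mar has 31 days (212 − 31 = 181 remain).
Apr has 30 days (181 − 30 = 151 remain).
May has 31 days (151 − 31 = 120 remain).
Jun has 30 days (120 − 30 = 90 remain).
Jul has 31 days (90 − 31 = 59 remain).
Aug has 31 days (59 − 31 = 28 remain).
28 into Sep → Sep 28.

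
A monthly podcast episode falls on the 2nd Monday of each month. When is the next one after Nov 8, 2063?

Nov 2063 starts on a Thursday; its first Monday is the 5th, so the 2nd Monday is the 12th — Nov 12, 2063.
Nov 12, 2063 is after Nov 8, 2063, so that is the next one.

Nov 12, 2063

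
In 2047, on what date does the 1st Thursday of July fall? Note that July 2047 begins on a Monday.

4 July 2047

July 2047 begins on a Monday, so the first Thursday is July 4 (3 days later).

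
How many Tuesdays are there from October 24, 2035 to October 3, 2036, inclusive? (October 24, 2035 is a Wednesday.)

49

October 24, 2035 is a Wednesday; the first Tuesday on or after it is October 30, 2035 (6 days later).
From October 30, 2035 to October 3, 2036: 62 + 277 = 339 days (rest of 2035, to October 3, 2036 in 2036).
339 ÷ 7 = 48 full weeks with remainder 3, so 48 more Tuesdays after the first → 49.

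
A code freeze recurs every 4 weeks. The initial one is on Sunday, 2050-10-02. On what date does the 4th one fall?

The 4th occurrence is 3 intervals after the first: 3 × 28 = 84 days after 2050-10-02.
October has 31 days — 29 days to the end of October leaves 55.
November has 30 days (25 left).
25 days into December → 2050-12-25.

2050-12-25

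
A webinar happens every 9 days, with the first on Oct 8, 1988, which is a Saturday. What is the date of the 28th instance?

The 28th occurrence is 27 intervals after the first: 27 × 9 = 243 days after Oct 8, 1988.
Oct has 31 days — 23 days to the end of Oct leaves 220.
Nov has 30 days (190 left).
Dec has 31 days (159 left).
Jan has 31 days (128 left).
Feb has 28 days (100 left).
Mar has 31 days (69 left).
Apr has 30 days (39 left).
May has 31 days (8 left).
8 days into Jun → Jun 8, 1989.

Jun 8, 1989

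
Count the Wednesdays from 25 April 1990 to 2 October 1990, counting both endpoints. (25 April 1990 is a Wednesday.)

25 April 1990 is a Wednesday; the first Wednesday on or after it is 25 April 1990.
From 25 April 1990 to 2 October 1990: 5 + 31 + 30 + 31 + 31 + 30 + 2 = 160 days (rest of April, May, June, July, August, September, October).
160 ÷ 7 = 22 full weeks with remainder 6, so 22 more Wednesdays after the first → 23.

23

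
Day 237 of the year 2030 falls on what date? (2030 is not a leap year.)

25 August 2030

January has 31 days (237 − 31 = 206 remain).
February has 28 days (206 − 28 = 178 remain).
March has 31 days (178 − 31 = 147 remain).
April has 30 days (147 − 30 = 117 remain).
May has 31 days (117 − 31 = 86 remain).
June has 30 days (86 − 30 = 56 remain).
July has 31 days (56 − 31 = 25 remain).
25 into August → August 25.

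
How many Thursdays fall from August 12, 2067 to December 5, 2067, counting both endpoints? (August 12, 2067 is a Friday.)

August 12, 2067 is a Friday; the first Thursday on or after it is August 18, 2067 (6 days later).
From August 18, 2067 to December 5, 2067: 13 + 30 + 31 + 30 + 5 = 109 days (rest of August, September, October, November, December).
109 ÷ 7 = 15 full weeks with remainder 4, so 15 more Thursdays after the first → 16.

16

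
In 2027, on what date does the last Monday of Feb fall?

The first Monday of Feb 2027 is Feb 1.
Feb 2027 has 28 days. Adding weeks: 1, 8, 15, 22 — the last one ≤ 28 is the 22nd.

Feb 22, 2027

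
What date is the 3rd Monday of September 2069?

16 September 2069

September 2069 begins on a Sunday, so the first Monday is September 2 (1 day later).
The 3rd Monday is 2 weeks later: 2 + 14 = 16.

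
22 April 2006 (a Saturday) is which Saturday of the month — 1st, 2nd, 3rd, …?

Day 22 falls in week ⌈22/7⌉ of the month.
Days 1–7 hold the 1st Saturday, 8–14 the 2nd, 15–21 the 3rd, 22–28 the 4th, 29–31 the 5th.
22 is in the range for the 4th.

4th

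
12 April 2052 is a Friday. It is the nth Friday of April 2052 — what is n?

2nd

Day 12 falls in week ⌈12/7⌉ of the month.
Days 1–7 hold the 1st Friday, 8–14 the 2nd, 15–21 the 3rd, 22–28 the 4th, 29–31 the 5th.
12 is in the range for the 2nd.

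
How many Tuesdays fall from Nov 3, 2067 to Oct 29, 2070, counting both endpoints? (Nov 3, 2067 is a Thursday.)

156

Nov 3, 2067 is a Thursday; the first Tuesday on or after it is Nov 8, 2067 (5 days later).
From Nov 8, 2067 to Oct 29, 2070: 53 + 366 + 365 + 302 = 1086 days (rest of 2067, 2068, 2069, to Oct 29, 2070 in 2070).
1086 ÷ 7 = 155 full weeks with remainder 1, so 155 more Tuesdays after the first → 156.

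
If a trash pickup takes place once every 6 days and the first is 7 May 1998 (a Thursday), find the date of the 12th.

The 12th occurrence is 11 intervals after the first: 11 × 6 = 66 days after 7 May 1998.
May has 31 days — 24 days to the end of May leaves 42.
June has 30 days (12 left).
12 days into July → 12 July 1998.

12 July 1998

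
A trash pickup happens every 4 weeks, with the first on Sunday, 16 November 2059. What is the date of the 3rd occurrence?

The 3rd occurrence is 2 intervals after the first: 2 × 28 = 56 days after 16 November 2059.
November has 30 days — 14 days to the end of November leaves 42.
December has 31 days (11 left).
11 days into January → 11 January 2060.

11 January 2060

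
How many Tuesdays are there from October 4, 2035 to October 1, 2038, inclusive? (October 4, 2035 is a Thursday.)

October 4, 2035 is a Thursday; the first Tuesday on or after it is October 9, 2035 (5 days later).
From October 9, 2035 to October 1, 2038: 83 + 366 + 365 + 274 = 1088 days (rest of 2035, 2036, 2037, to October 1, 2038 in 2038).
1088 ÷ 7 = 155 full weeks with remainder 3, so 155 more Tuesdays after the first → 156.

156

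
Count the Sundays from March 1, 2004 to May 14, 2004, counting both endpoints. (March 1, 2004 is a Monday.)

10

March 1, 2004 is a Monday; the first Sunday on or after it is March 7, 2004 (6 days later).
From March 7, 2004 to May 14, 2004: 24 + 30 + 14 = 68 days (rest of March, April, May).
68 ÷ 7 = 9 full weeks with remainder 5, so 9 more Sundays after the first → 10.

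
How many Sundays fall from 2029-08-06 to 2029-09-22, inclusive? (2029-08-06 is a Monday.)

2029-08-06 is a Monday; the first Sunday on or after it is 2029-08-12 (6 days later).
From 2029-08-12 to 2029-09-22: 19 + 22 = 41 days (rest of August, September).
41 ÷ 7 = 5 full weeks with remainder 6, so 5 more Sundays after the first → 6.

6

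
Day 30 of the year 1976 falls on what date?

January 30, 1976

30 into January → January 30.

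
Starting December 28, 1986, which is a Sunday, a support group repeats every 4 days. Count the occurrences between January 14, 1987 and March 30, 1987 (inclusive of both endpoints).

Occurrences land 4·i days after December 28, 1986 for i = 0, 1, 2, …
January 14, 1987 is 17 days after the start; 17 ÷ 4 = 4 remainder 1; since the remainder is 1, round up to i = 5. First occurrence in the window: #6 on January 17, 1987 (5×4 = 20 days in).
March 30, 1987 is 92 days after the start; 92 ÷ 4 = 23 remainder 0. Last occurrence in the window: #24 on March 30, 1987.
Occurrences #6 through #24: 19 in total.

19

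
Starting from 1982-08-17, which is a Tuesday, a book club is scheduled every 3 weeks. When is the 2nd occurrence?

The 2nd occurrence is 1 interval after the first: 1 × 21 = 21 days after 1982-08-17.
August has 31 days — 14 days to the end of August leaves 7.
7 days into September → 1982-09-07.

1982-09-07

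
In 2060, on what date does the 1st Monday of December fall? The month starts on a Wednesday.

December 2060 begins on a Wednesday, so the first Monday is December 6 (5 days later).

December 6, 2060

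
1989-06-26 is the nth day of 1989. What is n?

177

Days in months before June: 31 + 28 + 31 + 30 + 31 = 151.
Plus 26 days into June → day 177.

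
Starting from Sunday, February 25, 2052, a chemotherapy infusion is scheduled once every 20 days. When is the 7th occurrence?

The 7th occurrence is 6 intervals after the first: 6 × 20 = 120 days after February 25, 2052.
February has 29 days — 4 days to the end of February leaves 116.
March has 31 days (85 left).
April has 30 days (55 left).
May has 31 days (24 left).
24 days into June → June 24, 2052.

June 24, 2052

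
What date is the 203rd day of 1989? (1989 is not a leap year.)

January has 31 days (203 − 31 = 172 remain).
February has 28 days (172 − 28 = 144 remain).
March has 31 days (144 − 31 = 113 remain).
April has 30 days (113 − 30 = 83 remain).
May has 31 days (83 − 31 = 52 remain).
June has 30 days (52 − 30 = 22 remain).
22 into July → July 22.

July 22, 1989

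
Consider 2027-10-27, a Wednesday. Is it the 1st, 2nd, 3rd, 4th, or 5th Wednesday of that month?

Day 27 falls in week ⌈27/7⌉ of the month.
Days 1–7 hold the 1st Wednesday, 8–14 the 2nd, 15–21 the 3rd, 22–28 the 4th, 29–31 the 5th.
27 is in the range for the 4th.

4th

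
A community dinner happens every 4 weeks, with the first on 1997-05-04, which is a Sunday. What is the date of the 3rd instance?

1997-06-29

The 3rd occurrence is 2 intervals after the first: 2 × 28 = 56 days after 1997-05-04.
May has 31 days — 27 days to the end of May leaves 29.
29 days into June → 1997-06-29.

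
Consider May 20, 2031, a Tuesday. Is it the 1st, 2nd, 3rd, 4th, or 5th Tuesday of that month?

Day 20 falls in week ⌈20/7⌉ of the month.
Days 1–7 hold the 1st Tuesday, 8–14 the 2nd, 15–21 the 3rd, 22–28 the 4th, 29–31 the 5th.
20 is in the range for the 3rd.

3rd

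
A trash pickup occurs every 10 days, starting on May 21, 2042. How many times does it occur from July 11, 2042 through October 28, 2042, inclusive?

Occurrences land 10·i days after May 21, 2042 for i = 0, 1, 2, …
July 11, 2042 is 51 days after the start; 51 ÷ 10 = 5 remainder 1; since the remainder is 1, round up to i = 6. First occurrence in the window: #7 on July 20, 2042 (6×10 = 60 days in).
October 28, 2042 is 160 days after the start; 160 ÷ 10 = 16 remainder 0. Last occurrence in the window: #17 on October 28, 2042.
Occurrences #7 through #17: 11 in total.

11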